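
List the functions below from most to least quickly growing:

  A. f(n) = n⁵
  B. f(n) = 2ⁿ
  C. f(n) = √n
B > A > C

Comparing growth rates:
B = 2ⁿ is O(2ⁿ)
A = n⁵ is O(n⁵)
C = √n is O(√n)

Therefore, the order from fastest to slowest is: B > A > C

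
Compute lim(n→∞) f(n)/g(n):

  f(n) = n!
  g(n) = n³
∞

Since n! (O(n!)) grows faster than n³ (O(n³)),
the ratio f(n)/g(n) → ∞ as n → ∞.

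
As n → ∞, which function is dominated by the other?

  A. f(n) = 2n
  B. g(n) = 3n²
A

f(n) = 2n is O(n), while g(n) = 3n² is O(n²).
Since O(n) grows slower than O(n²), f(n) is dominated.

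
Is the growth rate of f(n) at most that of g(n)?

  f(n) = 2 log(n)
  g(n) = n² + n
True

f(n) = 2 log(n) is O(log n), and g(n) = n² + n is O(n²).
Since O(log n) ⊆ O(n²) (f grows no faster than g), f(n) = O(g(n)) is true.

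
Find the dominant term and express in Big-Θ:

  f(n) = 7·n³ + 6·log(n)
Θ(n³)

Order the terms by growth rate: 6·log(n) ≺ 7·n³.
The fastest-growing term 7·n³ dominates as n → ∞; dropping its constant factor gives Θ(n³).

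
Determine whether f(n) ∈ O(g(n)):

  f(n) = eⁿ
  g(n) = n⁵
False

f(n) = eⁿ is O(eⁿ), and g(n) = n⁵ is O(n⁵).
Since O(eⁿ) grows faster than O(n⁵), f(n) = O(g(n)) is false.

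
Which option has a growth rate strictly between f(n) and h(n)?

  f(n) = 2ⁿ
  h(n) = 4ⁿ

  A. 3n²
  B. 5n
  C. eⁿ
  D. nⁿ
C

We need g(n) with 2ⁿ = o(g(n)) and g(n) = o(4ⁿ), i.e. O(2ⁿ) ≺ g ≺ O(4ⁿ).
Check each option:
  A. 3n² — O(n²) does not grow strictly faster than f(n)
  B. 5n — O(n) does not grow strictly faster than f(n)
  C. eⁿ — O(eⁿ) is strictly between O(2ⁿ) and O(4ⁿ) ✓
  D. nⁿ — O(nⁿ) does not grow strictly slower than h(n)

Only option C (eⁿ) lies strictly between.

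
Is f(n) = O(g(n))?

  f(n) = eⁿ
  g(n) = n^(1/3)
False

f(n) = eⁿ is O(eⁿ), and g(n) = n^(1/3) is O(n^(1/3)).
Since O(eⁿ) grows faster than O(n^(1/3)), f(n) = O(g(n)) is false.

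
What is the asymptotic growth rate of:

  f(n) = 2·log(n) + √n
Θ(√n)

Order the terms by growth rate: 2·log(n) ≺ √n.
The fastest-growing term √n dominates as n → ∞; dropping its constant factor gives Θ(√n).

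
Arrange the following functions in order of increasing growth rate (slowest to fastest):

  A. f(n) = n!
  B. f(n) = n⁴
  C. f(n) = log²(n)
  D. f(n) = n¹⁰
C < B < D < A

Comparing growth rates:
C = log²(n) is O(log² n)
B = n⁴ is O(n⁴)
D = n¹⁰ is O(n¹⁰)
A = n! is O(n!)

Therefore, the order from slowest to fastest is: C < B < D < A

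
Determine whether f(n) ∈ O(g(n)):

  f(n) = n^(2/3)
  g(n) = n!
True

f(n) = n^(2/3) is O(n^(2/3)), and g(n) = n! is O(n!).
Since O(n^(2/3)) ⊆ O(n!) (f grows no faster than g), f(n) = O(g(n)) is true.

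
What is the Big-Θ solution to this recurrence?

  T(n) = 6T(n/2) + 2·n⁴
Θ(n⁴)

Master Theorem: a = 6, b = 2, f(n) = 2·n⁴.
Compute the critical exponent d = log₂(6) = 2.585.
Compare f(n) = Θ(n⁴) against n^d:
  k = 4 > d = 2.585, so f(n) = Ω(n^(d+ε)) — Case 3.
  Regularity: a·(n/b)^4/n^4 = a/b^4 = 6/16 < 1 ✓.
  The top-level work dominates: T(n) = Θ(f(n)) = Θ(n⁴).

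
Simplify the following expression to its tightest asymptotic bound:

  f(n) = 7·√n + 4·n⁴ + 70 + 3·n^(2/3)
Θ(n⁴)

Order the terms by growth rate: 70 ≺ 7·√n ≺ 3·n^(2/3) ≺ 4·n⁴.
The fastest-growing term 4·n⁴ dominates as n → ∞; dropping its constant factor gives Θ(n⁴).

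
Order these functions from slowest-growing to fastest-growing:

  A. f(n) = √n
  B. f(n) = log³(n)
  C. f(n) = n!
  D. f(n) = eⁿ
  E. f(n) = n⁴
B < A < E < D < C

Comparing growth rates:
B = log³(n) is O(log³ n)
A = √n is O(√n)
E = n⁴ is O(n⁴)
D = eⁿ is O(eⁿ)
C = n! is O(n!)

Therefore, the order from slowest to fastest is: B < A < E < D < C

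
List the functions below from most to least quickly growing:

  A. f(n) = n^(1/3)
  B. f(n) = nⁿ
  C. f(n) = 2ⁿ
B > C > A

Comparing growth rates:
B = nⁿ is O(nⁿ)
C = 2ⁿ is O(2ⁿ)
A = n^(1/3) is O(n^(1/3))

Therefore, the order from fastest to slowest is: B > C > A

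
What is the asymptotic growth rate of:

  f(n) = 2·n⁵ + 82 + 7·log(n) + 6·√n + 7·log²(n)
Θ(n⁵)

Order the terms by growth rate: 82 ≺ 7·log(n) ≺ 7·log²(n) ≺ 6·√n ≺ 2·n⁵.
The fastest-growing term 2·n⁵ dominates as n → ∞; dropping its constant factor gives Θ(n⁵).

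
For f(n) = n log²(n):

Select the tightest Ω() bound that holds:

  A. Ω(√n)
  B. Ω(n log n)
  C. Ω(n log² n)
C

f(n) = n log²(n) is Ω(n log² n).
All listed options are valid Big-Ω bounds (lower bounds),
but Ω(n log² n) is the tightest (largest valid bound).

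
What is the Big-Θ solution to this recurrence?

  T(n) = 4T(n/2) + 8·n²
Θ(n² log n)

Master Theorem: a = 4, b = 2, f(n) = 8·n².
Compute the critical exponent d = log₂(4) = 2.
Compare f(n) = Θ(n²) against n^d:
  k = 2 = d, so f(n) = Θ(n^d) — Case 2.
  Work is balanced across levels: T(n) = Θ(n^d log n) = Θ(n² log n).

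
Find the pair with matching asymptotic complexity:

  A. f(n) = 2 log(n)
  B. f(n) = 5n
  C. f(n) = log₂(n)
A and C

Examining each function:
  A. 2 log(n) is O(log n)
  B. 5n is O(n)
  C. log₂(n) is O(log n)

Functions A and C both have the same complexity class.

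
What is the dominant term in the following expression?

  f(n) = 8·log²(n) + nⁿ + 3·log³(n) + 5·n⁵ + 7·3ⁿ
nⁿ

Looking at each term:
  - 8·log²(n) is O(log² n)
  - nⁿ is O(nⁿ)
  - 3·log³(n) is O(log³ n)
  - 5·n⁵ is O(n⁵)
  - 7·3ⁿ is O(3ⁿ)

The term nⁿ (O(nⁿ)) grows fastest and dominates all others.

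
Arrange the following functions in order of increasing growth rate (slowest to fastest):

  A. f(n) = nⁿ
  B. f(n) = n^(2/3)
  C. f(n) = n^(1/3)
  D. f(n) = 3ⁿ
C < B < D < A

Comparing growth rates:
C = n^(1/3) is O(n^(1/3))
B = n^(2/3) is O(n^(2/3))
D = 3ⁿ is O(3ⁿ)
A = nⁿ is O(nⁿ)

Therefore, the order from slowest to fastest is: C < B < D < A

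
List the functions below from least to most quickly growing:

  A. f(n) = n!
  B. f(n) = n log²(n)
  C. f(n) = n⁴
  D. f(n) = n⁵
B < C < D < A

Comparing growth rates:
B = n log²(n) is O(n log² n)
C = n⁴ is O(n⁴)
D = n⁵ is O(n⁵)
A = n! is O(n!)

Therefore, the order from slowest to fastest is: B < C < D < A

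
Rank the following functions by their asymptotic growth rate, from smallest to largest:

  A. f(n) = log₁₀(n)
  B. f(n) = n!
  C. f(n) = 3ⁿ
A < C < B

Comparing growth rates:
A = log₁₀(n) is O(log n)
C = 3ⁿ is O(3ⁿ)
B = n! is O(n!)

Therefore, the order from slowest to fastest is: A < C < B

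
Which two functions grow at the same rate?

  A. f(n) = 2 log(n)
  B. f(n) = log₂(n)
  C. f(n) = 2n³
A and B

Examining each function:
  A. 2 log(n) is O(log n)
  B. log₂(n) is O(log n)
  C. 2n³ is O(n³)

Functions A and B both have the same complexity class.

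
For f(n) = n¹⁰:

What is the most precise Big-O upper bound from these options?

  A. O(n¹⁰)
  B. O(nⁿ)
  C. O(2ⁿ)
A

f(n) = n¹⁰ is O(n¹⁰).
All listed options are valid Big-O bounds (upper bounds),
but O(n¹⁰) is the tightest (smallest valid bound).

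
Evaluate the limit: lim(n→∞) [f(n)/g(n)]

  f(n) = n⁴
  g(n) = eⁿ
0

Since n⁴ (O(n⁴)) grows slower than eⁿ (O(eⁿ)),
the ratio f(n)/g(n) → 0 as n → ∞.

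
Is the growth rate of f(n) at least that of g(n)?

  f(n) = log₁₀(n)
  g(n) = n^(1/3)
False

f(n) = log₁₀(n) is O(log n), and g(n) = n^(1/3) is O(n^(1/3)).
Since O(log n) grows slower than O(n^(1/3)), f(n) = Ω(g(n)) is false.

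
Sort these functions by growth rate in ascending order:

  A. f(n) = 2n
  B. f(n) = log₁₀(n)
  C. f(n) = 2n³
B < A < C

Comparing growth rates:
B = log₁₀(n) is O(log n)
A = 2n is O(n)
C = 2n³ is O(n³)

Therefore, the order from slowest to fastest is: B < A < C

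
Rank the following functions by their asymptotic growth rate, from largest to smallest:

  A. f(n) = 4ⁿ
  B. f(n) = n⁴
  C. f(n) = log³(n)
A > B > C

Comparing growth rates:
A = 4ⁿ is O(4ⁿ)
B = n⁴ is O(n⁴)
C = log³(n) is O(log³ n)

Therefore, the order from fastest to slowest is: A > B > C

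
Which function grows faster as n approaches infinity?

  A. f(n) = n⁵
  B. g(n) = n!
B

f(n) = n⁵ is O(n⁵), while g(n) = n! is O(n!).
Since O(n!) grows faster than O(n⁵), g(n) dominates.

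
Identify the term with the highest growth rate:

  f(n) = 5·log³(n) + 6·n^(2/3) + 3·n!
3·n!

Looking at each term:
  - 5·log³(n) is O(log³ n)
  - 6·n^(2/3) is O(n^(2/3))
  - 3·n! is O(n!)

The term 3·n! (O(n!)) grows fastest and dominates all others.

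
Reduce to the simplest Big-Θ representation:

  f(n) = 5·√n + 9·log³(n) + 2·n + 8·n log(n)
Θ(n log n)

Order the terms by growth rate: 9·log³(n) ≺ 5·√n ≺ 2·n ≺ 8·n log(n).
The fastest-growing term 8·n log(n) dominates as n → ∞; dropping its constant factor gives Θ(n log n).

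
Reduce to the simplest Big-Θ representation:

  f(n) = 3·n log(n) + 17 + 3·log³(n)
Θ(n log n)

Order the terms by growth rate: 17 ≺ 3·log³(n) ≺ 3·n log(n).
The fastest-growing term 3·n log(n) dominates as n → ∞; dropping its constant factor gives Θ(n log n).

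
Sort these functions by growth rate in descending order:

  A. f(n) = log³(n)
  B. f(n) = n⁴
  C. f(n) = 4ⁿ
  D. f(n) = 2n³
C > B > D > A

Comparing growth rates:
C = 4ⁿ is O(4ⁿ)
B = n⁴ is O(n⁴)
D = 2n³ is O(n³)
A = log³(n) is O(log³ n)

Therefore, the order from fastest to slowest is: C > B > D > A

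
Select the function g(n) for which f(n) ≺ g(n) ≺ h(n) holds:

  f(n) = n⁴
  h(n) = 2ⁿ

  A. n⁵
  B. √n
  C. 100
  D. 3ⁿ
A

We need g(n) with n⁴ = o(g(n)) and g(n) = o(2ⁿ), i.e. O(n⁴) ≺ g ≺ O(2ⁿ).
Check each option:
  A. n⁵ — O(n⁵) is strictly between O(n⁴) and O(2ⁿ) ✓
  B. √n — O(√n) does not grow strictly faster than f(n)
  C. 100 — O(1) does not grow strictly faster than f(n)
  D. 3ⁿ — O(3ⁿ) does not grow strictly slower than h(n)

Only option A (n⁵) lies strictly between.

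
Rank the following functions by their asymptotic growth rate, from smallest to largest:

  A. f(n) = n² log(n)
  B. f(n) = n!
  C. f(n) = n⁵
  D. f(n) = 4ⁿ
A < C < D < B

Comparing growth rates:
A = n² log(n) is O(n² log n)
C = n⁵ is O(n⁵)
D = 4ⁿ is O(4ⁿ)
B = n! is O(n!)

Therefore, the order from slowest to fastest is: A < C < D < B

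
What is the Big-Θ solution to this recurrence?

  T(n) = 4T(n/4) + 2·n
Θ(n log n)

Master Theorem: a = 4, b = 4, f(n) = 2·n.
Compute the critical exponent d = log₄(4) = 1.
Compare f(n) = Θ(n) against n^d:
  k = 1 = d, so f(n) = Θ(n^d) — Case 2.
  Work is balanced across levels: T(n) = Θ(n^d log n) = Θ(n log n).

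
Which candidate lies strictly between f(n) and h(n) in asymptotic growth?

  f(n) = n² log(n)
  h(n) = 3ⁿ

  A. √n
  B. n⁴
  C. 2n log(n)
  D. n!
B

We need g(n) with n² log(n) = o(g(n)) and g(n) = o(3ⁿ), i.e. O(n² log n) ≺ g ≺ O(3ⁿ).
Check each option:
  A. √n — O(√n) does not grow strictly faster than f(n)
  B. n⁴ — O(n⁴) is strictly between O(n² log n) and O(3ⁿ) ✓
  C. 2n log(n) — O(n log n) does not grow strictly faster than f(n)
  D. n! — O(n!) does not grow strictly slower than h(n)

Only option B (n⁴) lies strictly between.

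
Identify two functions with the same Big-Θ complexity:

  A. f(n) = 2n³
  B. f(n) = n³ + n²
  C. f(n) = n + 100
A and B

Examining each function:
  A. 2n³ is O(n³)
  B. n³ + n² is O(n³)
  C. n + 100 is O(n)

Functions A and B both have the same complexity class.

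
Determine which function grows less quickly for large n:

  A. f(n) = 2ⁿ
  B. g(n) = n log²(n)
B

f(n) = 2ⁿ is O(2ⁿ), while g(n) = n log²(n) is O(n log² n).
Since O(n log² n) grows slower than O(2ⁿ), g(n) is dominated.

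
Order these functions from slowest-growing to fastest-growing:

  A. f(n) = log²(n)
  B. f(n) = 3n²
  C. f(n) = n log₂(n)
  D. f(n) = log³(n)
A < D < C < B

Comparing growth rates:
A = log²(n) is O(log² n)
D = log³(n) is O(log³ n)
C = n log₂(n) is O(n log n)
B = 3n² is O(n²)

Therefore, the order from slowest to fastest is: A < D < C < B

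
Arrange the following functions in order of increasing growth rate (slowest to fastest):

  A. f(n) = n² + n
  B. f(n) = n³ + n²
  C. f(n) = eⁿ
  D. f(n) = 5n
D < A < B < C

Comparing growth rates:
D = 5n is O(n)
A = n² + n is O(n²)
B = n³ + n² is O(n³)
C = eⁿ is O(eⁿ)

Therefore, the order from slowest to fastest is: D < A < B < C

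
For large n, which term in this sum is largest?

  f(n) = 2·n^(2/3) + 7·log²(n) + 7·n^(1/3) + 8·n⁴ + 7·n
8·n⁴

Looking at each term:
  - 2·n^(2/3) is O(n^(2/3))
  - 7·log²(n) is O(log² n)
  - 7·n^(1/3) is O(n^(1/3))
  - 8·n⁴ is O(n⁴)
  - 7·n is O(n)

The term 8·n⁴ (O(n⁴)) grows fastest and dominates all others.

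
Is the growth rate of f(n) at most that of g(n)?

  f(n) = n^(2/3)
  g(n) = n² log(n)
True

f(n) = n^(2/3) is O(n^(2/3)), and g(n) = n² log(n) is O(n² log n).
Since O(n^(2/3)) ⊆ O(n² log n) (f grows no faster than g), f(n) = O(g(n)) is true.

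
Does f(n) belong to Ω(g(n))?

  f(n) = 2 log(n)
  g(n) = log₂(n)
True

f(n) = 2 log(n) and g(n) = log₂(n) are both O(log n).
Big-Ω permits equal growth rates (f ≥ c·g for some c > 0), so f(n) = Ω(g(n)) is true.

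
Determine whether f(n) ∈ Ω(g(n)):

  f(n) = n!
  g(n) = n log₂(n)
True

f(n) = n! is O(n!), and g(n) = n log₂(n) is O(n log n).
Since O(n!) grows at least as fast as O(n log n), f(n) = Ω(g(n)) is true.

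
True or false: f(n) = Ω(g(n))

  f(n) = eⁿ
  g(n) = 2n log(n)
True

f(n) = eⁿ is O(eⁿ), and g(n) = 2n log(n) is O(n log n).
Since O(eⁿ) grows at least as fast as O(n log n), f(n) = Ω(g(n)) is true.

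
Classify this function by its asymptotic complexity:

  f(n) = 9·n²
O(n²)

The dominant term in 9·n² is 9·n², which is Θ(n²).
Constants are absorbed, so the tightest bound is O(n²).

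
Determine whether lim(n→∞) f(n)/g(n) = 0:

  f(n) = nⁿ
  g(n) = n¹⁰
False

f(n) = nⁿ is O(nⁿ), and g(n) = n¹⁰ is O(n¹⁰).
Since O(nⁿ) grows faster than or equal to O(n¹⁰), f(n) = o(g(n)) is false.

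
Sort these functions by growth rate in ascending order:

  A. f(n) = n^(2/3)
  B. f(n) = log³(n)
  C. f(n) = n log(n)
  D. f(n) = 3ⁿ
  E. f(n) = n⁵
B < A < C < E < D

Comparing growth rates:
B = log³(n) is O(log³ n)
A = n^(2/3) is O(n^(2/3))
C = n log(n) is O(n log n)
E = n⁵ is O(n⁵)
D = 3ⁿ is O(3ⁿ)

Therefore, the order from slowest to fastest is: B < A < C < E < D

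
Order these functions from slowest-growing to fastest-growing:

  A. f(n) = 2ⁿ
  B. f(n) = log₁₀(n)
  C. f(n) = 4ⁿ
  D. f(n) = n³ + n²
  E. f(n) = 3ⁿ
B < D < A < E < C

Comparing growth rates:
B = log₁₀(n) is O(log n)
D = n³ + n² is O(n³)
A = 2ⁿ is O(2ⁿ)
E = 3ⁿ is O(3ⁿ)
C = 4ⁿ is O(4ⁿ)

Therefore, the order from slowest to fastest is: B < D < A < E < C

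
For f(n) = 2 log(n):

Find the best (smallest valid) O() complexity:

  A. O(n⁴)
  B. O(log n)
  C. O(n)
B

f(n) = 2 log(n) is O(log n).
All listed options are valid Big-O bounds (upper bounds),
but O(log n) is the tightest (smallest valid bound).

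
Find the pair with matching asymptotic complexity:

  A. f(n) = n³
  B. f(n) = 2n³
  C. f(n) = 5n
A and B

Examining each function:
  A. n³ is O(n³)
  B. 2n³ is O(n³)
  C. 5n is O(n)

Functions A and B both have the same complexity class.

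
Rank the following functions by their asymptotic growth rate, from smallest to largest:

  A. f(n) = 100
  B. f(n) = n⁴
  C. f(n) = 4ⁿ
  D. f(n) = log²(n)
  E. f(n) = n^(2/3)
A < D < E < B < C

Comparing growth rates:
A = 100 is O(1)
D = log²(n) is O(log² n)
E = n^(2/3) is O(n^(2/3))
B = n⁴ is O(n⁴)
C = 4ⁿ is O(4ⁿ)

Therefore, the order from slowest to fastest is: A < D < E < B < C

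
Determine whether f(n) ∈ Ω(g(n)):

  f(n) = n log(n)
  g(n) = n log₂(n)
True

f(n) = n log(n) and g(n) = n log₂(n) are both O(n log n).
Big-Ω permits equal growth rates (f ≥ c·g for some c > 0), so f(n) = Ω(g(n)) is true.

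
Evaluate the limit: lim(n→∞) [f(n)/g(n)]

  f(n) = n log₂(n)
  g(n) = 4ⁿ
0

Since n log₂(n) (O(n log n)) grows slower than 4ⁿ (O(4ⁿ)),
the ratio f(n)/g(n) → 0 as n → ∞.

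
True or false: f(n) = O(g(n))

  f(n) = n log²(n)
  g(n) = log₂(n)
False

f(n) = n log²(n) is O(n log² n), and g(n) = log₂(n) is O(log n).
Since O(n log² n) grows faster than O(log n), f(n) = O(g(n)) is false.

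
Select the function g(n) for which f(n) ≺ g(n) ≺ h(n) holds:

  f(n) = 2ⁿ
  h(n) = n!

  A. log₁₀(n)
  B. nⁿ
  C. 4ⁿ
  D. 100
C

We need g(n) with 2ⁿ = o(g(n)) and g(n) = o(n!), i.e. O(2ⁿ) ≺ g ≺ O(n!).
Check each option:
  A. log₁₀(n) — O(log n) does not grow strictly faster than f(n)
  B. nⁿ — O(nⁿ) does not grow strictly slower than h(n)
  C. 4ⁿ — O(4ⁿ) is strictly between O(2ⁿ) and O(n!) ✓
  D. 100 — O(1) does not grow strictly faster than f(n)

Only option C (4ⁿ) lies strictly between.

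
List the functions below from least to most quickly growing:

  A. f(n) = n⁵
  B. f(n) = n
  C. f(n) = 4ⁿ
B < A < C

Comparing growth rates:
B = n is O(n)
A = n⁵ is O(n⁵)
C = 4ⁿ is O(4ⁿ)

Therefore, the order from slowest to fastest is: B < A < C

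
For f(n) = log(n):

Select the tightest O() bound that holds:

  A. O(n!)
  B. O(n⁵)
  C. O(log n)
C

f(n) = log(n) is O(log n).
All listed options are valid Big-O bounds (upper bounds),
but O(log n) is the tightest (smallest valid bound).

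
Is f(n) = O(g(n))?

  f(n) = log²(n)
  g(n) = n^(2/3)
True

f(n) = log²(n) is O(log² n), and g(n) = n^(2/3) is O(n^(2/3)).
Since O(log² n) ⊆ O(n^(2/3)) (f grows no faster than g), f(n) = O(g(n)) is true.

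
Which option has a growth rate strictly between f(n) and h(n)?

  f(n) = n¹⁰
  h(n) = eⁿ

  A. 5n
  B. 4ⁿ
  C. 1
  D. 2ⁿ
D

We need g(n) with n¹⁰ = o(g(n)) and g(n) = o(eⁿ), i.e. O(n¹⁰) ≺ g ≺ O(eⁿ).
Check each option:
  A. 5n — O(n) does not grow strictly faster than f(n)
  B. 4ⁿ — O(4ⁿ) does not grow strictly slower than h(n)
  C. 1 — O(1) does not grow strictly faster than f(n)
  D. 2ⁿ — O(2ⁿ) is strictly between O(n¹⁰) and O(eⁿ) ✓

Only option D (2ⁿ) lies strictly between.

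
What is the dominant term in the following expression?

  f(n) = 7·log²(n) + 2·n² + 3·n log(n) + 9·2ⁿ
9·2ⁿ

Looking at each term:
  - 7·log²(n) is O(log² n)
  - 2·n² is O(n²)
  - 3·n log(n) is O(n log n)
  - 9·2ⁿ is O(2ⁿ)

The term 9·2ⁿ (O(2ⁿ)) grows fastest and dominates all others.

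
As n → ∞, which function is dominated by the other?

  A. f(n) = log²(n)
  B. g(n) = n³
A

f(n) = log²(n) is O(log² n), while g(n) = n³ is O(n³).
Since O(log² n) grows slower than O(n³), f(n) is dominated.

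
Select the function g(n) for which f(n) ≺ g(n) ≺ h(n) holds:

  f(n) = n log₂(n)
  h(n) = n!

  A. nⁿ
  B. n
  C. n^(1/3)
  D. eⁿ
D

We need g(n) with n log₂(n) = o(g(n)) and g(n) = o(n!), i.e. O(n log n) ≺ g ≺ O(n!).
Check each option:
  A. nⁿ — O(nⁿ) does not grow strictly slower than h(n)
  B. n — O(n) does not grow strictly faster than f(n)
  C. n^(1/3) — O(n^(1/3)) does not grow strictly faster than f(n)
  D. eⁿ — O(eⁿ) is strictly between O(n log n) and O(n!) ✓

Only option D (eⁿ) lies strictly between.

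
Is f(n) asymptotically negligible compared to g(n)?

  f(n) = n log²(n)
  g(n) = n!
True

f(n) = n log²(n) is O(n log² n), and g(n) = n! is O(n!).
Since O(n log² n) grows strictly slower than O(n!), f(n) = o(g(n)) is true.
This means lim(n→∞) f(n)/g(n) = 0.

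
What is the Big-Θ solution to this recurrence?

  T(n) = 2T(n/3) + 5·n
Θ(n)

Master Theorem: a = 2, b = 3, f(n) = 5·n.
Compute the critical exponent d = log₃(2) = 0.631.
Compare f(n) = Θ(n) against n^d:
  k = 1 > d = 0.631, so f(n) = Ω(n^(d+ε)) — Case 3.
  Regularity: a·(n/b)^1/n^1 = a/b^1 = 2/3 < 1 ✓.
  The top-level work dominates: T(n) = Θ(f(n)) = Θ(n).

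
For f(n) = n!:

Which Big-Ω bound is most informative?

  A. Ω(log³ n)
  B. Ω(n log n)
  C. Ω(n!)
C

f(n) = n! is Ω(n!).
All listed options are valid Big-Ω bounds (lower bounds),
but Ω(n!) is the tightest (largest valid bound).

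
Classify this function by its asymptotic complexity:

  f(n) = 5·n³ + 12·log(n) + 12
O(n³)

The dominant term in 5·n³ + 12·log(n) + 12 is 5·n³, which is Θ(n³).
Lower-order terms (12·log(n), 12) are asymptotically negligible.
Constants are absorbed, so the tightest bound is O(n³).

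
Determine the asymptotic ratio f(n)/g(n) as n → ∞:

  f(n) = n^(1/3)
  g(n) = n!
0

Since n^(1/3) (O(n^(1/3))) grows slower than n! (O(n!)),
the ratio f(n)/g(n) → 0 as n → ∞.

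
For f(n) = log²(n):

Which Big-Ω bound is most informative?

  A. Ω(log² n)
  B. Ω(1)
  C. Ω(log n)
A

f(n) = log²(n) is Ω(log² n).
All listed options are valid Big-Ω bounds (lower bounds),
but Ω(log² n) is the tightest (largest valid bound).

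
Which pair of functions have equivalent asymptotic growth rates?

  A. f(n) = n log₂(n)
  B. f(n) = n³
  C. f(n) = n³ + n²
B and C

Examining each function:
  A. n log₂(n) is O(n log n)
  B. n³ is O(n³)
  C. n³ + n² is O(n³)

Functions B and C both have the same complexity class.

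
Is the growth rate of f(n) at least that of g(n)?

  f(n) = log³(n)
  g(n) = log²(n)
True

f(n) = log³(n) is O(log³ n), and g(n) = log²(n) is O(log² n).
Since O(log³ n) grows at least as fast as O(log² n), f(n) = Ω(g(n)) is true.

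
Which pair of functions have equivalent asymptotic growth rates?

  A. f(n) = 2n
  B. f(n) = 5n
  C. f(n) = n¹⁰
A and B

Examining each function:
  A. 2n is O(n)
  B. 5n is O(n)
  C. n¹⁰ is O(n¹⁰)

Functions A and B both have the same complexity class.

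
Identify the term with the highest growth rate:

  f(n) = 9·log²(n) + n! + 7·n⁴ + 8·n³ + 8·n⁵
n!

Looking at each term:
  - 9·log²(n) is O(log² n)
  - n! is O(n!)
  - 7·n⁴ is O(n⁴)
  - 8·n³ is O(n³)
  - 8·n⁵ is O(n⁵)

The term n! (O(n!)) grows fastest and dominates all others.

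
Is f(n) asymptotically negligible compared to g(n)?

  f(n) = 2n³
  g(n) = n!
True

f(n) = 2n³ is O(n³), and g(n) = n! is O(n!).
Since O(n³) grows strictly slower than O(n!), f(n) = o(g(n)) is true.
This means lim(n→∞) f(n)/g(n) = 0.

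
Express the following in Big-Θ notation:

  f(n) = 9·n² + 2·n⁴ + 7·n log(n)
Θ(n⁴)

Order the terms by growth rate: 7·n log(n) ≺ 9·n² ≺ 2·n⁴.
The fastest-growing term 2·n⁴ dominates as n → ∞; dropping its constant factor gives Θ(n⁴).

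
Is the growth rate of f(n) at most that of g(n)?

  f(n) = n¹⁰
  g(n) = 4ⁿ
True

f(n) = n¹⁰ is O(n¹⁰), and g(n) = 4ⁿ is O(4ⁿ).
Since O(n¹⁰) ⊆ O(4ⁿ) (f grows no faster than g), f(n) = O(g(n)) is true.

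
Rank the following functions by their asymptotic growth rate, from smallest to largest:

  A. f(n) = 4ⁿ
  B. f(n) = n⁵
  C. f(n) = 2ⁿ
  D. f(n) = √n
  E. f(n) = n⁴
D < E < B < C < A

Comparing growth rates:
D = √n is O(√n)
E = n⁴ is O(n⁴)
B = n⁵ is O(n⁵)
C = 2ⁿ is O(2ⁿ)
A = 4ⁿ is O(4ⁿ)

Therefore, the order from slowest to fastest is: D < E < B < C < A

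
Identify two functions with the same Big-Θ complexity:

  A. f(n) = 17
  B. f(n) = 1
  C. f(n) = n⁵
A and B

Examining each function:
  A. 17 is O(1)
  B. 1 is O(1)
  C. n⁵ is O(n⁵)

Functions A and B both have the same complexity class.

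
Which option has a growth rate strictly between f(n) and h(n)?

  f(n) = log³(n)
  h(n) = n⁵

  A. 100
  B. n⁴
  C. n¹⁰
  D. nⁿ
B

We need g(n) with log³(n) = o(g(n)) and g(n) = o(n⁵), i.e. O(log³ n) ≺ g ≺ O(n⁵).
Check each option:
  A. 100 — O(1) does not grow strictly faster than f(n)
  B. n⁴ — O(n⁴) is strictly between O(log³ n) and O(n⁵) ✓
  C. n¹⁰ — O(n¹⁰) does not grow strictly slower than h(n)
  D. nⁿ — O(nⁿ) does not grow strictly slower than h(n)

Only option B (n⁴) lies strictly between.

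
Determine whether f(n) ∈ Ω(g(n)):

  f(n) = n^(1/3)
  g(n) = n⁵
False

f(n) = n^(1/3) is O(n^(1/3)), and g(n) = n⁵ is O(n⁵).
Since O(n^(1/3)) grows slower than O(n⁵), f(n) = Ω(g(n)) is false.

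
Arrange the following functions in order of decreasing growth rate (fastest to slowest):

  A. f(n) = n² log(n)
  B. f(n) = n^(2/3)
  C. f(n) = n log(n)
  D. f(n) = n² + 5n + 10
A > D > C > B

Comparing growth rates:
A = n² log(n) is O(n² log n)
D = n² + 5n + 10 is O(n²)
C = n log(n) is O(n log n)
B = n^(2/3) is O(n^(2/3))

Therefore, the order from fastest to slowest is: A > D > C > B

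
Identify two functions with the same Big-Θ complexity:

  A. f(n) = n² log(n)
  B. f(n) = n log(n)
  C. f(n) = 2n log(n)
B and C

Examining each function:
  A. n² log(n) is O(n² log n)
  B. n log(n) is O(n log n)
  C. 2n log(n) is O(n log n)

Functions B and C both have the same complexity class.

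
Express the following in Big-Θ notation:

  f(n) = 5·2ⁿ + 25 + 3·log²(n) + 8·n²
Θ(2ⁿ)

Order the terms by growth rate: 25 ≺ 3·log²(n) ≺ 8·n² ≺ 5·2ⁿ.
The fastest-growing term 5·2ⁿ dominates as n → ∞; dropping its constant factor gives Θ(2ⁿ).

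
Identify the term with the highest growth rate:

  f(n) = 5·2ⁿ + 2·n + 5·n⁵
5·2ⁿ

Looking at each term:
  - 5·2ⁿ is O(2ⁿ)
  - 2·n is O(n)
  - 5·n⁵ is O(n⁵)

The term 5·2ⁿ (O(2ⁿ)) grows fastest and dominates all others.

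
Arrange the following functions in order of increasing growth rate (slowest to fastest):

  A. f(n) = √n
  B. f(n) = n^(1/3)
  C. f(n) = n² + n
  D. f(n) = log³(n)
D < B < A < C

Comparing growth rates:
D = log³(n) is O(log³ n)
B = n^(1/3) is O(n^(1/3))
A = √n is O(√n)
C = n² + n is O(n²)

Therefore, the order from slowest to fastest is: D < B < A < C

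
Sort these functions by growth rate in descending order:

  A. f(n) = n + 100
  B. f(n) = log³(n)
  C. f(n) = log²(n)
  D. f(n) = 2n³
D > A > B > C

Comparing growth rates:
D = 2n³ is O(n³)
A = n + 100 is O(n)
B = log³(n) is O(log³ n)
C = log²(n) is O(log² n)

Therefore, the order from fastest to slowest is: D > A > B > C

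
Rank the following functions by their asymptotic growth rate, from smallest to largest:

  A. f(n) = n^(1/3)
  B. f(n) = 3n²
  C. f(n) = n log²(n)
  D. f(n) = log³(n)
D < A < C < B

Comparing growth rates:
D = log³(n) is O(log³ n)
A = n^(1/3) is O(n^(1/3))
C = n log²(n) is O(n log² n)
B = 3n² is O(n²)

Therefore, the order from slowest to fastest is: D < A < C < B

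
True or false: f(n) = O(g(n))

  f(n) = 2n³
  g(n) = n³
True

f(n) = 2n³ and g(n) = n³ are both O(n³).
Big-O permits equal growth rates (f ≤ c·g for some c), so f(n) = O(g(n)) is true.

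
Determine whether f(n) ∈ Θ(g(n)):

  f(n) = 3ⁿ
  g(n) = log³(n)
False

f(n) = 3ⁿ is O(3ⁿ), and g(n) = log³(n) is O(log³ n).
Since they have different growth rates, f(n) = Θ(g(n)) is false.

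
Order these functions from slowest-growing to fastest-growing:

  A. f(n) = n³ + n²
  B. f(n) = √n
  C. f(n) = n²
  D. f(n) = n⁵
B < C < A < D

Comparing growth rates:
B = √n is O(√n)
C = n² is O(n²)
A = n³ + n² is O(n³)
D = n⁵ is O(n⁵)

Therefore, the order from slowest to fastest is: B < C < A < D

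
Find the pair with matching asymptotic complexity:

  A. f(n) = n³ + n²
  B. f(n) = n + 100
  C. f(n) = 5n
B and C

Examining each function:
  A. n³ + n² is O(n³)
  B. n + 100 is O(n)
  C. 5n is O(n)

Functions B and C both have the same complexity class.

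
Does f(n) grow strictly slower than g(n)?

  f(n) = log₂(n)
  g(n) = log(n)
False

f(n) = log₂(n) is O(log n), and g(n) = log(n) is O(log n).
Since they have the same growth rate, f(n) = o(g(n)) is false.
(f = o(g) requires f to grow strictly slower, not equal.)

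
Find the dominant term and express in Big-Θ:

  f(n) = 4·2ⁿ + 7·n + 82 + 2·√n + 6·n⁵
Θ(2ⁿ)

Order the terms by growth rate: 82 ≺ 2·√n ≺ 7·n ≺ 6·n⁵ ≺ 4·2ⁿ.
The fastest-growing term 4·2ⁿ dominates as n → ∞; dropping its constant factor gives Θ(2ⁿ).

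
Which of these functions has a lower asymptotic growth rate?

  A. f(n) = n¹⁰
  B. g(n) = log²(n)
B

f(n) = n¹⁰ is O(n¹⁰), while g(n) = log²(n) is O(log² n).
Since O(log² n) grows slower than O(n¹⁰), g(n) is dominated.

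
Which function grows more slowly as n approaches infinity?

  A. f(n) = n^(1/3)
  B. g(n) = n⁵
A

f(n) = n^(1/3) is O(n^(1/3)), while g(n) = n⁵ is O(n⁵).
Since O(n^(1/3)) grows slower than O(n⁵), f(n) is dominated.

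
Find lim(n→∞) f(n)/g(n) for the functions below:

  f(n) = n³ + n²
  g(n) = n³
1

Since n³ + n² and n³ have the same growth rate (O(n³)),
the ratio converges to a constant: 1.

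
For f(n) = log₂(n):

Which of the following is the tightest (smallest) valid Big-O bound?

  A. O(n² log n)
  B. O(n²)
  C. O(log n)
C

f(n) = log₂(n) is O(log n).
All listed options are valid Big-O bounds (upper bounds),
but O(log n) is the tightest (smallest valid bound).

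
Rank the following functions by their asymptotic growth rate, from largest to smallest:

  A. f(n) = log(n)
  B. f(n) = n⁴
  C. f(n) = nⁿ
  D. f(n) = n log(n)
C > B > D > A

Comparing growth rates:
C = nⁿ is O(nⁿ)
B = n⁴ is O(n⁴)
D = n log(n) is O(n log n)
A = log(n) is O(log n)

Therefore, the order from fastest to slowest is: C > B > D > A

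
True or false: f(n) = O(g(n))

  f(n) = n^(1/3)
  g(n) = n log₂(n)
True

f(n) = n^(1/3) is O(n^(1/3)), and g(n) = n log₂(n) is O(n log n).
Since O(n^(1/3)) ⊆ O(n log n) (f grows no faster than g), f(n) = O(g(n)) is true.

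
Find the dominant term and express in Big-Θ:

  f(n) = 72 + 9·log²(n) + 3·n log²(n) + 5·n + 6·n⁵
Θ(n⁵)

Order the terms by growth rate: 72 ≺ 9·log²(n) ≺ 5·n ≺ 3·n log²(n) ≺ 6·n⁵.
The fastest-growing term 6·n⁵ dominates as n → ∞; dropping its constant factor gives Θ(n⁵).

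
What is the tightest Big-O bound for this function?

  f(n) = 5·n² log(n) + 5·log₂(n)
O(n² log n)

The dominant term in 5·n² log(n) + 5·log₂(n) is 5·n² log(n), which is Θ(n² log n).
Lower-order terms (5·log₂(n)) are asymptotically negligible.
Constants are absorbed, so the tightest bound is O(n² log n).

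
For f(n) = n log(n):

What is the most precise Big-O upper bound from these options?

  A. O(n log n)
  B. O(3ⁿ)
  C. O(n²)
A

f(n) = n log(n) is O(n log n).
All listed options are valid Big-O bounds (upper bounds),
but O(n log n) is the tightest (smallest valid bound).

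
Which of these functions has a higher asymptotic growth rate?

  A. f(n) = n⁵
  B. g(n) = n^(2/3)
A

f(n) = n⁵ is O(n⁵), while g(n) = n^(2/3) is O(n^(2/3)).
Since O(n⁵) grows faster than O(n^(2/3)), f(n) dominates.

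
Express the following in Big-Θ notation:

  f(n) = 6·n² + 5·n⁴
Θ(n⁴)

Order the terms by growth rate: 6·n² ≺ 5·n⁴.
The fastest-growing term 5·n⁴ dominates as n → ∞; dropping its constant factor gives Θ(n⁴).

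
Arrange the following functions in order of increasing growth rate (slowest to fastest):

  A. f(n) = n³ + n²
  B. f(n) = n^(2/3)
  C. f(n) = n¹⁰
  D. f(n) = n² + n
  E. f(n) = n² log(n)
B < D < E < A < C

Comparing growth rates:
B = n^(2/3) is O(n^(2/3))
D = n² + n is O(n²)
E = n² log(n) is O(n² log n)
A = n³ + n² is O(n³)
C = n¹⁰ is O(n¹⁰)

Therefore, the order from slowest to fastest is: B < D < E < A < C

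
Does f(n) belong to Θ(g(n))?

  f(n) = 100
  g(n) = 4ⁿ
False

f(n) = 100 is O(1), and g(n) = 4ⁿ is O(4ⁿ).
Since they have different growth rates, f(n) = Θ(g(n)) is false.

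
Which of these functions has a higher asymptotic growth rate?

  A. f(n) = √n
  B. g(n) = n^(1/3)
A

f(n) = √n is O(√n), while g(n) = n^(1/3) is O(n^(1/3)).
Since O(√n) grows faster than O(n^(1/3)), f(n) dominates.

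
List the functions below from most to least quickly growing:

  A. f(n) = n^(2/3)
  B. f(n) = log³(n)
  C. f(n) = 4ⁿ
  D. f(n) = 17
C > A > B > D

Comparing growth rates:
C = 4ⁿ is O(4ⁿ)
A = n^(2/3) is O(n^(2/3))
B = log³(n) is O(log³ n)
D = 17 is O(1)

Therefore, the order from fastest to slowest is: C > A > B > D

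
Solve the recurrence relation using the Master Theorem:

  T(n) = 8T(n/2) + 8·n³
Θ(n³ log n)

Master Theorem: a = 8, b = 2, f(n) = 8·n³.
Compute the critical exponent d = log₂(8) = 3.
Compare f(n) = Θ(n³) against n^d:
  k = 3 = d, so f(n) = Θ(n^d) — Case 2.
  Work is balanced across levels: T(n) = Θ(n^d log n) = Θ(n³ log n).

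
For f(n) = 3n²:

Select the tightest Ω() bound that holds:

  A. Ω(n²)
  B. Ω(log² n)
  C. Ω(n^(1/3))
A

f(n) = 3n² is Ω(n²).
All listed options are valid Big-Ω bounds (lower bounds),
but Ω(n²) is the tightest (largest valid bound).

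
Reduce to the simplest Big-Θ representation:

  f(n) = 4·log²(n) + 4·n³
Θ(n³)

Order the terms by growth rate: 4·log²(n) ≺ 4·n³.
The fastest-growing term 4·n³ dominates as n → ∞; dropping its constant factor gives Θ(n³).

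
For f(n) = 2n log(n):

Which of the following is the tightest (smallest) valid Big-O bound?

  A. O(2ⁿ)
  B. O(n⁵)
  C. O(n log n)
C

f(n) = 2n log(n) is O(n log n).
All listed options are valid Big-O bounds (upper bounds),
but O(n log n) is the tightest (smallest valid bound).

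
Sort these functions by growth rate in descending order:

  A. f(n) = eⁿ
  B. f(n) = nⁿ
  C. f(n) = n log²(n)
B > A > C

Comparing growth rates:
B = nⁿ is O(nⁿ)
A = eⁿ is O(eⁿ)
C = n log²(n) is O(n log² n)

Therefore, the order from fastest to slowest is: B > A > C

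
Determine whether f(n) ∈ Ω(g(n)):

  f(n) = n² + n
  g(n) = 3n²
True

f(n) = n² + n and g(n) = 3n² are both O(n²).
Big-Ω permits equal growth rates (f ≥ c·g for some c > 0), so f(n) = Ω(g(n)) is true.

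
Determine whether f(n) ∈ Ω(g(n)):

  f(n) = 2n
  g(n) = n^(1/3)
True

f(n) = 2n is O(n), and g(n) = n^(1/3) is O(n^(1/3)).
Since O(n) grows at least as fast as O(n^(1/3)), f(n) = Ω(g(n)) is true.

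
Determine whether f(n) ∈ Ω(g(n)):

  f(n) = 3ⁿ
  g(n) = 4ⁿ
False

f(n) = 3ⁿ is O(3ⁿ), and g(n) = 4ⁿ is O(4ⁿ).
Since O(3ⁿ) grows slower than O(4ⁿ), f(n) = Ω(g(n)) is false.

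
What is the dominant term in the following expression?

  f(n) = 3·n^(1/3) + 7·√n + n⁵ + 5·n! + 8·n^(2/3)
5·n!

Looking at each term:
  - 3·n^(1/3) is O(n^(1/3))
  - 7·√n is O(√n)
  - n⁵ is O(n⁵)
  - 5·n! is O(n!)
  - 8·n^(2/3) is O(n^(2/3))

The term 5·n! (O(n!)) grows fastest and dominates all others.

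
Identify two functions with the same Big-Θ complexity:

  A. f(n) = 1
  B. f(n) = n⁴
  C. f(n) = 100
A and C

Examining each function:
  A. 1 is O(1)
  B. n⁴ is O(n⁴)
  C. 100 is O(1)

Functions A and C both have the same complexity class.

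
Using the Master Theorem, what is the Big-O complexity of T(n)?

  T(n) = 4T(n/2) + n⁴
Θ(n⁴)

Master Theorem: a = 4, b = 2, f(n) = n⁴.
Compute the critical exponent d = log₂(4) = 2.
Compare f(n) = Θ(n⁴) against n^d:
  k = 4 > d = 2, so f(n) = Ω(n^(d+ε)) — Case 3.
  Regularity: a·(n/b)^4/n^4 = a/b^4 = 4/16 < 1 ✓.
  The top-level work dominates: T(n) = Θ(f(n)) = Θ(n⁴).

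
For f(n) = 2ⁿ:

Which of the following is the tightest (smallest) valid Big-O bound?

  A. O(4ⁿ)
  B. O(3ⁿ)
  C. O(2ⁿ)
C

f(n) = 2ⁿ is O(2ⁿ).
All listed options are valid Big-O bounds (upper bounds),
but O(2ⁿ) is the tightest (smallest valid bound).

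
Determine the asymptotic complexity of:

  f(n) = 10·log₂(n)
O(log n)

The dominant term in 10·log₂(n) is 10·log₂(n), which is Θ(log n).
Constants are absorbed, so the tightest bound is O(log n).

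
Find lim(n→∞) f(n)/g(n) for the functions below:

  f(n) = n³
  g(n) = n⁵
0

Since n³ (O(n³)) grows slower than n⁵ (O(n⁵)),
the ratio f(n)/g(n) → 0 as n → ∞.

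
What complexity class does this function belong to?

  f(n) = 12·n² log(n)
O(n² log n)

The dominant term in 12·n² log(n) is 12·n² log(n), which is Θ(n² log n).
Constants are absorbed, so the tightest bound is O(n² log n).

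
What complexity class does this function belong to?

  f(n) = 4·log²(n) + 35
O(log² n)

The dominant term in 4·log²(n) + 35 is 4·log²(n), which is Θ(log² n).
Lower-order terms (35) are asymptotically negligible.
Constants are absorbed, so the tightest bound is O(log² n).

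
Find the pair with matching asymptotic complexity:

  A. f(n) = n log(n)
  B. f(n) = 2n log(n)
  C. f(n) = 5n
A and B

Examining each function:
  A. n log(n) is O(n log n)
  B. 2n log(n) is O(n log n)
  C. 5n is O(n)

Functions A and B both have the same complexity class.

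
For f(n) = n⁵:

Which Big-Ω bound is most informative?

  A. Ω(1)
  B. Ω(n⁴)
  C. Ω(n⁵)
C

f(n) = n⁵ is Ω(n⁵).
All listed options are valid Big-Ω bounds (lower bounds),
but Ω(n⁵) is the tightest (largest valid bound).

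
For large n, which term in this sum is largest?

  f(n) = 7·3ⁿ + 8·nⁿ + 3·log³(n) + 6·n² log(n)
8·nⁿ

Looking at each term:
  - 7·3ⁿ is O(3ⁿ)
  - 8·nⁿ is O(nⁿ)
  - 3·log³(n) is O(log³ n)
  - 6·n² log(n) is O(n² log n)

The term 8·nⁿ (O(nⁿ)) grows fastest and dominates all others.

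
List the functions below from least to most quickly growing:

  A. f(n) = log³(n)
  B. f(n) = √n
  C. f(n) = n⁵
A < B < C

Comparing growth rates:
A = log³(n) is O(log³ n)
B = √n is O(√n)
C = n⁵ is O(n⁵)

Therefore, the order from slowest to fastest is: A < B < C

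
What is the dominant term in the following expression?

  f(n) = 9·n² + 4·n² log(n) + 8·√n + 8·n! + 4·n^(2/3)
8·n!

Looking at each term:
  - 9·n² is O(n²)
  - 4·n² log(n) is O(n² log n)
  - 8·√n is O(√n)
  - 8·n! is O(n!)
  - 4·n^(2/3) is O(n^(2/3))

The term 8·n! (O(n!)) grows fastest and dominates all others.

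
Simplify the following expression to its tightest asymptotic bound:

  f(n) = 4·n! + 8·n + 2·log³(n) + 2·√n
Θ(n!)

Order the terms by growth rate: 2·log³(n) ≺ 2·√n ≺ 8·n ≺ 4·n!.
The fastest-growing term 4·n! dominates as n → ∞; dropping its constant factor gives Θ(n!).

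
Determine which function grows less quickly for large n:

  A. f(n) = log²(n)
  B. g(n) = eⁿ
A

f(n) = log²(n) is O(log² n), while g(n) = eⁿ is O(eⁿ).
Since O(log² n) grows slower than O(eⁿ), f(n) is dominated.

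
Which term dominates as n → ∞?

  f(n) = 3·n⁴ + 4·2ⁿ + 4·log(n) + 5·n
4·2ⁿ

Looking at each term:
  - 3·n⁴ is O(n⁴)
  - 4·2ⁿ is O(2ⁿ)
  - 4·log(n) is O(log n)
  - 5·n is O(n)

The term 4·2ⁿ (O(2ⁿ)) grows fastest and dominates all others.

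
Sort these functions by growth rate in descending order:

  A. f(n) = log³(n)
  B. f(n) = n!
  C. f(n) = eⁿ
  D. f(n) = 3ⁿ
B > D > C > A

Comparing growth rates:
B = n! is O(n!)
D = 3ⁿ is O(3ⁿ)
C = eⁿ is O(eⁿ)
A = log³(n) is O(log³ n)

Therefore, the order from fastest to slowest is: B > D > C > A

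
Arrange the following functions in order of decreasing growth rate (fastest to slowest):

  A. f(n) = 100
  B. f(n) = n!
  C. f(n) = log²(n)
B > C > A

Comparing growth rates:
B = n! is O(n!)
C = log²(n) is O(log² n)
A = 100 is O(1)

Therefore, the order from fastest to slowest is: B > C > A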